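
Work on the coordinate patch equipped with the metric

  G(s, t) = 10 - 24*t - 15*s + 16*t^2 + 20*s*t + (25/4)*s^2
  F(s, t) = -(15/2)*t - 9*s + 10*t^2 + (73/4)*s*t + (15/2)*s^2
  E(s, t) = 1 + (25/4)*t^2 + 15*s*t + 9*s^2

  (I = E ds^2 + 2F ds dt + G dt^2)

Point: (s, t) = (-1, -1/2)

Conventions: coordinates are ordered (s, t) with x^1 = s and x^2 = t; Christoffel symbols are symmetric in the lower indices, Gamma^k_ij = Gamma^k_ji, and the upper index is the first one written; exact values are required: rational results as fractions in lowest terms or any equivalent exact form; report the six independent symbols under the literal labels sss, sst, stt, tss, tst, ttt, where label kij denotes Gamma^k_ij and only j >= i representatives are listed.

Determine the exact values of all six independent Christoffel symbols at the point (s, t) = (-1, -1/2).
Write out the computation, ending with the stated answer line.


E = 305/16, F = 255/8, G = 229/4 at the point
E_s = -51/2, E_t = -85/4, F_s = -265/8, F_t = -143/4, G_s = -75/2, G_t = -60
EG - F^2 = 1205/16;  g^inv = (16/1205) * [[229/4, -255/8], [-255/8, 305/16]]
first-kind symbols [ij,l] = (1/2)(d_i g_jl + d_j g_il - d_l g_ij): [ss,s] = E_s/2 = -51/4, [ss,t] = F_s - E_t/2 = -45/2, [st,s] = E_t/2 = -85/8, [st,t] = G_s/2 = -75/4, [tt,s] = F_t - G_s/2 = -17, [tt,t] = G_t/2 = -30
Gamma^s_ij = (G*[ij,s] - F*[ij,t])/(EG - F^2), Gamma^t_ij = (E*[ij,t] - F*[ij,s])/(EG - F^2)

Answer: Gamma_sss = -204/1205, Gamma_sst = -34/241, Gamma_stt = -272/1205, Gamma_tss = -72/241, Gamma_tst = -60/241, Gamma_ttt = -96/241


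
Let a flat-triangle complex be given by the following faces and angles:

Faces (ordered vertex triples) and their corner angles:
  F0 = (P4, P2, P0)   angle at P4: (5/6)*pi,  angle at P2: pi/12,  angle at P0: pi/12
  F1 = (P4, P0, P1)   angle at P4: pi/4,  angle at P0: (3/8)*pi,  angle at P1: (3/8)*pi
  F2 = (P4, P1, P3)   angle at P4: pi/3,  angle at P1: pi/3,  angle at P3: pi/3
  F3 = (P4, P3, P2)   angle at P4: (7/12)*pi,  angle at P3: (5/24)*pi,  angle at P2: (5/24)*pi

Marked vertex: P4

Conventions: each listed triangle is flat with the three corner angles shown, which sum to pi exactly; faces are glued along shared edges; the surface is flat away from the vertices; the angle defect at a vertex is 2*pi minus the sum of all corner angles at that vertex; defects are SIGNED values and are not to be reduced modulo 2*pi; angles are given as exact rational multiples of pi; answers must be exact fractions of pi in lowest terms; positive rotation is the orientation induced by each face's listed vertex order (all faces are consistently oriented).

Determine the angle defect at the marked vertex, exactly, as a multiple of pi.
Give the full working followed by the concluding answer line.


Sum of corner angles at P4: 2*pi
defect = 2*pi - 2*pi

Answer: defect(P4) = 0


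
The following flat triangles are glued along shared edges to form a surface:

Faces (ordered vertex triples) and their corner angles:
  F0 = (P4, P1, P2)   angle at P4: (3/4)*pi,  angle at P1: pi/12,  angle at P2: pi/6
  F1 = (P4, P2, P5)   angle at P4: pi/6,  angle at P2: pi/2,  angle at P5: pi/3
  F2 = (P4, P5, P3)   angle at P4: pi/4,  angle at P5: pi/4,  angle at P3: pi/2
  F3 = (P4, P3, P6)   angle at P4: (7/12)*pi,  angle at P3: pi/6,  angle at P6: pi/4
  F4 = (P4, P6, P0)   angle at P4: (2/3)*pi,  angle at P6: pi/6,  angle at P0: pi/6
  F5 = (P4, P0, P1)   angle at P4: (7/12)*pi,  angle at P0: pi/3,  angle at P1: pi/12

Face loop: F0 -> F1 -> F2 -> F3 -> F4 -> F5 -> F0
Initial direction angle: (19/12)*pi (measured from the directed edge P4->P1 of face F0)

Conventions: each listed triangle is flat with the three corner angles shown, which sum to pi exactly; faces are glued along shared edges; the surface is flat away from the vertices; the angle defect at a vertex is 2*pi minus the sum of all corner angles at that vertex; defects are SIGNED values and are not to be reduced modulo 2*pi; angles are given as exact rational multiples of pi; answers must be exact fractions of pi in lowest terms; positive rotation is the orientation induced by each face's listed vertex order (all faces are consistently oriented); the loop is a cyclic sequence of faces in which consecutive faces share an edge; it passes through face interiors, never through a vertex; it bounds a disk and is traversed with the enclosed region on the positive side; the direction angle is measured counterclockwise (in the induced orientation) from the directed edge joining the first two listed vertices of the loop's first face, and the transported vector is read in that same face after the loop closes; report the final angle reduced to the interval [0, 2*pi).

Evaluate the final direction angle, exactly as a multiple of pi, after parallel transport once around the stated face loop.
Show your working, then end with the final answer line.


enclosed vertex P4: corner angles sum to 3*pi, defect = 2*pi - 3*pi = -pi
holonomy = initial angle + sum of enclosed defects (mod 2*pi), positive in the induced orientation
final angle = (19/12)*pi - pi = (7/12)*pi (mod 2*pi)

Answer: final direction angle = (7/12)*pi


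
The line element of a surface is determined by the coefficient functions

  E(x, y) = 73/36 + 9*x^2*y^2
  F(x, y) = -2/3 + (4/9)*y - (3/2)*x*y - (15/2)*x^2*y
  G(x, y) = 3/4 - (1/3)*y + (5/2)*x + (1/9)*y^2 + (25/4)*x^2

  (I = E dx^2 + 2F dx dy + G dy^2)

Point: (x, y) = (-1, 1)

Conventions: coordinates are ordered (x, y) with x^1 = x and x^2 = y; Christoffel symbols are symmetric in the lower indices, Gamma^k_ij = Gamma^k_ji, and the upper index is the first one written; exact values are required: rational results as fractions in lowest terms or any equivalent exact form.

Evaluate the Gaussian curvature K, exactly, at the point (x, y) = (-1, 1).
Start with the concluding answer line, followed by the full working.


Answer: K = 23734/41209

E = 397/36, F = -56/9, G = 77/18, EG - F^2 = 203/24 at the point
E_x = -18, E_y = 18, F_x = 27/2, F_y = -50/9, G_x = -10, G_y = -1/9
E_yy = 18, F_xy = 27/2, G_xx = 25/2
K follows from Brioschi's formula, (det M1 - det M2)/(EG - F^2)^2.
M1 = [[-E_yy/2 + F_xy - G_xx/2, E_x/2, F_x - E_y/2], [F_y - G_x/2, E, F], [G_y/2, F, G]] = [[-7/4, -9, 9/2], [-5/9, 397/36, -56/9], [-1/18, -56/9, 77/18]]; det M1 = -2015/96
M2 = [[0, E_y/2, G_x/2], [E_y/2, E, F], [G_x/2, F, G]] = [[0, 9, -5], [9, 397/36, -56/9], [-5, -56/9, 77/18]]; det M2 = -2239/36
det M1 - det M2 = 11867/288; K = 11867/288 / (203/24)^2 = 23734/41209


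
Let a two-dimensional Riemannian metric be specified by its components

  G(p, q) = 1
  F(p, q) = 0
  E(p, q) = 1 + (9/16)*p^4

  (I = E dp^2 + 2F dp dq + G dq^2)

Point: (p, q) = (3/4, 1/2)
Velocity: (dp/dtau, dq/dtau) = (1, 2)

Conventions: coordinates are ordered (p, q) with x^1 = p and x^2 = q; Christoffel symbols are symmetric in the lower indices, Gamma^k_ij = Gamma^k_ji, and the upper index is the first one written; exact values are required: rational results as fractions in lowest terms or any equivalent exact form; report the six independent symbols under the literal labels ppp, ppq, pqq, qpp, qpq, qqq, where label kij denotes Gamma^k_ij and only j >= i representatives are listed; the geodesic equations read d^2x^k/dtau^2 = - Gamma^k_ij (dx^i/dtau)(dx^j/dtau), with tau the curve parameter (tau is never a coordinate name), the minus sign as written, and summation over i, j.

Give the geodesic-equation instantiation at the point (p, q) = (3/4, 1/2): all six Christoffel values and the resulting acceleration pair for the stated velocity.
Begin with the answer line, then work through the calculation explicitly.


Answer: Gamma_ppp = 1944/4825, Gamma_ppq = 0, Gamma_pqq = 0, Gamma_qpp = 0, Gamma_qpq = 0, Gamma_qqq = 0; accelerations (d^2p/dtau^2, d^2q/dtau^2) = (-1944/4825, 0)

E = 4825/4096, F = 0, G = 1 at the point
E_p = 243/256, E_q = 0, F_p = 0, F_q = 0, G_p = 0, G_q = 0
EG - F^2 = 4825/4096;  g^inv = (4096/4825) * [[1, 0], [0, 4825/4096]]
first-kind symbols [ij,l] = (1/2)(d_i g_jl + d_j g_il - d_l g_ij): [pp,p] = E_p/2 = 243/512, [pp,q] = F_p - E_q/2 = 0, [pq,p] = E_q/2 = 0, [pq,q] = G_p/2 = 0, [qq,p] = F_q - G_p/2 = 0, [qq,q] = G_q/2 = 0
Gamma^p_ij = (G*[ij,p] - F*[ij,q])/(EG - F^2), Gamma^q_ij = (E*[ij,q] - F*[ij,p])/(EG - F^2)
Gamma_ppp = 1944/4825, Gamma_ppq = 0, Gamma_pqq = 0, Gamma_qpp = 0, Gamma_qpq = 0, Gamma_qqq = 0
d^2p/dtau^2 = -(Gamma_ppp*(1)^2 + 2*Gamma_ppq*(1)*(2) + Gamma_pqq*(2)^2) = -1944/4825
d^2q/dtau^2 = -(Gamma_qpp*(1)^2 + 2*Gamma_qpq*(1)*(2) + Gamma_qqq*(2)^2) = 0


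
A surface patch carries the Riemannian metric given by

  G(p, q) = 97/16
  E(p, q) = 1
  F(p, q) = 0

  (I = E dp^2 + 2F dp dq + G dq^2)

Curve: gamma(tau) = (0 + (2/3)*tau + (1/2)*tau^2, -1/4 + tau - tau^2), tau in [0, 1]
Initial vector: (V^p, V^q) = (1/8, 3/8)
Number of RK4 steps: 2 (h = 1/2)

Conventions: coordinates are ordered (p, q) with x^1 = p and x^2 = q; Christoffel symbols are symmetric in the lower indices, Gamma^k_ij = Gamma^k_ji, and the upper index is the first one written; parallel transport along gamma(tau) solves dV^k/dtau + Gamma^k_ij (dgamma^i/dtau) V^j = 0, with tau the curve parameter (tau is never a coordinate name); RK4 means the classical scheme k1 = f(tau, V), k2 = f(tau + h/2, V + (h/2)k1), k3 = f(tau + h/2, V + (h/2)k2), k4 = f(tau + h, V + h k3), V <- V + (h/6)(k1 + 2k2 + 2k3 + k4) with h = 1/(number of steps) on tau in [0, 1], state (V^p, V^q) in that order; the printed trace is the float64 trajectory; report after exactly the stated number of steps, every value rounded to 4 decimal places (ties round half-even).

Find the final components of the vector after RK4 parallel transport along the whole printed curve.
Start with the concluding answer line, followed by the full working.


Answer: V^p = 0.1250, V^q = 0.3750

gamma'(tau) = (2/3 + tau, 1 - 2*tau); f(tau, V)^k = -Gamma^k_ij(gamma(tau)) gamma'^i(tau) V^j; h = 1/2; intermediate values shown to 6 dp
curve data and Christoffel symbols at the stage parameters:
  tau = 0.000000: gamma = (0.000000, -0.250000), gamma' = (0.666667, 1.000000); Gamma_ppp = 0.000000, Gamma_ppq = 0.000000, Gamma_pqq = 0.000000, Gamma_qpp = 0.000000, Gamma_qpq = 0.000000, Gamma_qqq = 0.000000
  tau = 0.250000: gamma = (0.197917, -0.062500), gamma' = (0.916667, 0.500000); Gamma_ppp = 0.000000, Gamma_ppq = 0.000000, Gamma_pqq = 0.000000, Gamma_qpp = 0.000000, Gamma_qpq = 0.000000, Gamma_qqq = 0.000000
  tau = 0.500000: gamma = (0.458333, 0.000000), gamma' = (1.166667, 0.000000); Gamma_ppp = 0.000000, Gamma_ppq = 0.000000, Gamma_pqq = 0.000000, Gamma_qpp = 0.000000, Gamma_qpq = 0.000000, Gamma_qqq = 0.000000
  tau = 0.750000: gamma = (0.781250, -0.062500), gamma' = (1.416667, -0.500000); Gamma_ppp = 0.000000, Gamma_ppq = 0.000000, Gamma_pqq = 0.000000, Gamma_qpp = 0.000000, Gamma_qpq = 0.000000, Gamma_qqq = 0.000000
  tau = 1.000000: gamma = (1.166667, -0.250000), gamma' = (1.666667, -1.000000); Gamma_ppp = 0.000000, Gamma_ppq = 0.000000, Gamma_pqq = 0.000000, Gamma_qpp = 0.000000, Gamma_qpq = 0.000000, Gamma_qqq = 0.000000
step 0: V^p = 0.1250, V^q = 0.3750
step 1: k1 = (0.000000, 0.000000), k2 = (0.000000, 0.000000), k3 = (0.000000, 0.000000), k4 = (0.000000, 0.000000); V <- V + (h/6)(k1 + 2k2 + 2k3 + k4): V^p = 0.1250, V^q = 0.3750
step 2: k1 = (0.000000, 0.000000), k2 = (0.000000, 0.000000), k3 = (0.000000, 0.000000), k4 = (0.000000, 0.000000); V <- V + (h/6)(k1 + 2k2 + 2k3 + k4): V^p = 0.1250, V^q = 0.3750


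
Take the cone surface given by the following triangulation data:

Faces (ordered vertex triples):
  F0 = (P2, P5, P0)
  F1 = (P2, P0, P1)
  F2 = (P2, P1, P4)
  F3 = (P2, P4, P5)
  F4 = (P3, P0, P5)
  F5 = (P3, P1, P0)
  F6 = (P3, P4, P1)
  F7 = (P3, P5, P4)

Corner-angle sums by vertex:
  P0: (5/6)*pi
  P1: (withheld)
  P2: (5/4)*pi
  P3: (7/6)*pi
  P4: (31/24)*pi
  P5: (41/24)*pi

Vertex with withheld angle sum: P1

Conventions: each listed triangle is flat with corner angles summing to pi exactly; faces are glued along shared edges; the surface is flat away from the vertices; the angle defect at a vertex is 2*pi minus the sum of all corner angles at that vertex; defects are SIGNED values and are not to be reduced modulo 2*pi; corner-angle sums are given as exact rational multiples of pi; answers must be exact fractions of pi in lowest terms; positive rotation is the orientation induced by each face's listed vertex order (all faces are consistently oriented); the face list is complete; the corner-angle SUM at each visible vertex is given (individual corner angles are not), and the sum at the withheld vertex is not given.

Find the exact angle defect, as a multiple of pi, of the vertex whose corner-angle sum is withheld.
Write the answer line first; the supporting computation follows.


Answer: defect(P1) = pi/4

V = 6, E = 12, F = 8; chi = V - E + F = 2
Gauss-Bonnet: total defect = 2*pi*chi = 4*pi; visible defects sum to (15/4)*pi


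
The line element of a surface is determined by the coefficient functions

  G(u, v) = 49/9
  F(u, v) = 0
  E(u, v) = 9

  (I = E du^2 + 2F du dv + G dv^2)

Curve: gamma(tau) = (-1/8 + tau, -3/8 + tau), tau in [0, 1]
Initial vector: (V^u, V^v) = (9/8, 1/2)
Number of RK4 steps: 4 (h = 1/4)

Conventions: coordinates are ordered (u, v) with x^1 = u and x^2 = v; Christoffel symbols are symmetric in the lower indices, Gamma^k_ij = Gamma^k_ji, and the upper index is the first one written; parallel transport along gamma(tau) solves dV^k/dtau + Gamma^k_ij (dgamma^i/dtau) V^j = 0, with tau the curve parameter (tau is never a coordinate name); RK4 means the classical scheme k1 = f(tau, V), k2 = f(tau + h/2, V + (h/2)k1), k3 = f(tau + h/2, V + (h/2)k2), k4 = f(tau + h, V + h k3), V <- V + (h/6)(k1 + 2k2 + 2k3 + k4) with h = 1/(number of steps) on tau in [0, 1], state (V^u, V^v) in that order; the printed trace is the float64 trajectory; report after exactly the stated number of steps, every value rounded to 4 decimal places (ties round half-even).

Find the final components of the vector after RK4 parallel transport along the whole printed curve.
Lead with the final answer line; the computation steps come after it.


Answer: V^u = 1.1250, V^v = 0.5000

gamma'(tau) = (1, 1); f(tau, V)^k = -Gamma^k_ij(gamma(tau)) gamma'^i(tau) V^j; h = 1/4; intermediate values shown to 6 dp
curve data and Christoffel symbols at the stage parameters:
  tau = 0.000000: gamma = (-0.125000, -0.375000), gamma' = (1.000000, 1.000000); Gamma_uuu = 0.000000, Gamma_uuv = 0.000000, Gamma_uvv = 0.000000, Gamma_vuu = 0.000000, Gamma_vuv = 0.000000, Gamma_vvv = 0.000000
  tau = 0.125000: gamma = (0.000000, -0.250000), gamma' = (1.000000, 1.000000); Gamma_uuu = 0.000000, Gamma_uuv = 0.000000, Gamma_uvv = 0.000000, Gamma_vuu = 0.000000, Gamma_vuv = 0.000000, Gamma_vvv = 0.000000
  tau = 0.250000: gamma = (0.125000, -0.125000), gamma' = (1.000000, 1.000000); Gamma_uuu = 0.000000, Gamma_uuv = 0.000000, Gamma_uvv = 0.000000, Gamma_vuu = 0.000000, Gamma_vuv = 0.000000, Gamma_vvv = 0.000000
  tau = 0.375000: gamma = (0.250000, 0.000000), gamma' = (1.000000, 1.000000); Gamma_uuu = 0.000000, Gamma_uuv = 0.000000, Gamma_uvv = 0.000000, Gamma_vuu = 0.000000, Gamma_vuv = 0.000000, Gamma_vvv = 0.000000
  tau = 0.500000: gamma = (0.375000, 0.125000), gamma' = (1.000000, 1.000000); Gamma_uuu = 0.000000, Gamma_uuv = 0.000000, Gamma_uvv = 0.000000, Gamma_vuu = 0.000000, Gamma_vuv = 0.000000, Gamma_vvv = 0.000000
  tau = 0.625000: gamma = (0.500000, 0.250000), gamma' = (1.000000, 1.000000); Gamma_uuu = 0.000000, Gamma_uuv = 0.000000, Gamma_uvv = 0.000000, Gamma_vuu = 0.000000, Gamma_vuv = 0.000000, Gamma_vvv = 0.000000
  tau = 0.750000: gamma = (0.625000, 0.375000), gamma' = (1.000000, 1.000000); Gamma_uuu = 0.000000, Gamma_uuv = 0.000000, Gamma_uvv = 0.000000, Gamma_vuu = 0.000000, Gamma_vuv = 0.000000, Gamma_vvv = 0.000000
  tau = 0.875000: gamma = (0.750000, 0.500000), gamma' = (1.000000, 1.000000); Gamma_uuu = 0.000000, Gamma_uuv = 0.000000, Gamma_uvv = 0.000000, Gamma_vuu = 0.000000, Gamma_vuv = 0.000000, Gamma_vvv = 0.000000
  tau = 1.000000: gamma = (0.875000, 0.625000), gamma' = (1.000000, 1.000000); Gamma_uuu = 0.000000, Gamma_uuv = 0.000000, Gamma_uvv = 0.000000, Gamma_vuu = 0.000000, Gamma_vuv = 0.000000, Gamma_vvv = 0.000000
step 0: V^u = 1.1250, V^v = 0.5000
step 1: k1 = (0.000000, 0.000000), k2 = (0.000000, 0.000000), k3 = (0.000000, 0.000000), k4 = (0.000000, 0.000000); V <- V + (h/6)(k1 + 2k2 + 2k3 + k4): V^u = 1.1250, V^v = 0.5000
step 2: k1 = (0.000000, 0.000000), k2 = (0.000000, 0.000000), k3 = (0.000000, 0.000000), k4 = (0.000000, 0.000000); V <- V + (h/6)(k1 + 2k2 + 2k3 + k4): V^u = 1.1250, V^v = 0.5000
step 3: k1 = (0.000000, 0.000000), k2 = (0.000000, 0.000000), k3 = (0.000000, 0.000000), k4 = (0.000000, 0.000000); V <- V + (h/6)(k1 + 2k2 + 2k3 + k4): V^u = 1.1250, V^v = 0.5000
step 4: k1 = (0.000000, 0.000000), k2 = (0.000000, 0.000000), k3 = (0.000000, 0.000000), k4 = (0.000000, 0.000000); V <- V + (h/6)(k1 + 2k2 + 2k3 + k4): V^u = 1.1250, V^v = 0.5000


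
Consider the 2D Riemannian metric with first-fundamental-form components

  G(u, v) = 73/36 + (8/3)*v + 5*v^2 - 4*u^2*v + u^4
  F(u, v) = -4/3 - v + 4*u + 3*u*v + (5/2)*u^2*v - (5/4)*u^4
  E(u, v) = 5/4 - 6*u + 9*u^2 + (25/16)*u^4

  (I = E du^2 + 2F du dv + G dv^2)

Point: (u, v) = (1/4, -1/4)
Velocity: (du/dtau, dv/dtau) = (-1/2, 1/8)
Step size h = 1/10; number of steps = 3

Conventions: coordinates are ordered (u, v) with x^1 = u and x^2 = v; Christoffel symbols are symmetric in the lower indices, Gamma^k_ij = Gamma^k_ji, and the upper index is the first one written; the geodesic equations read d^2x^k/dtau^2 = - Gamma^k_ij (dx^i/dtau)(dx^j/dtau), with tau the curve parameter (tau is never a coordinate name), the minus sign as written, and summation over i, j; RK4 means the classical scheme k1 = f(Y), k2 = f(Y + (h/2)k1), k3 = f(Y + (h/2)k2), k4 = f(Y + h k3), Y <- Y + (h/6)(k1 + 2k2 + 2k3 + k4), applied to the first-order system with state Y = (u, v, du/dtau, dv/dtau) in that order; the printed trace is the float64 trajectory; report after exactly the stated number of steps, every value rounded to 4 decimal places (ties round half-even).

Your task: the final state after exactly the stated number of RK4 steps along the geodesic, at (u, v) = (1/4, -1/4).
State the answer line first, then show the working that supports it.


Answer: u = 0.1131, v = -0.2258, du/dtau = -0.4110, dv/dtau = 0.0443

f(Y) = (du/dtau, dv/dtau, -Gamma^u_ij Y'^i Y'^j, -Gamma^v_ij Y'^i Y'^j) with the Gammas evaluated at the stage position; h = 0.100000; intermediate values shown to 6 dp
step 0: u = 0.2500, v = -0.2500, du/dtau = -0.5000, dv/dtau = 0.1250
step 1:
  k1: at (u, v) = (0.250000, -0.250000), (du/dtau, dv/dtau) = (-0.500000, 0.125000); Gamma_uuu = -0.702807, Gamma_uuv = 0.194451, Gamma_uvv = -1.461974, Gamma_vuu = 1.516161, Gamma_vuv = 0.196814, Gamma_vvv = -0.288425; k1 = (-0.500000, 0.125000, 0.222851, -0.349932)
  k2: at (u, v) = (0.225000, -0.243750), (du/dtau, dv/dtau) = (-0.488857, 0.107503); Gamma_uuu = -1.024534, Gamma_uuv = 0.199857, Gamma_uvv = -1.606615, Gamma_vuu = 1.470889, Gamma_vuv = 0.185163, Gamma_vvv = -0.353436; k2 = (-0.488857, 0.107503, 0.284419, -0.327969)
  k3: at (u, v) = (0.225557, -0.244625), (du/dtau, dv/dtau) = (-0.485779, 0.108602); Gamma_uuu = -1.021493, Gamma_uuv = 0.200293, Gamma_uvv = -1.609049, Gamma_vuu = 1.469698, Gamma_vuv = 0.185894, Gamma_vvv = -0.355071; k3 = (-0.485779, 0.108602, 0.281164, -0.323019)
  k4: at (u, v) = (0.201422, -0.239140), (du/dtau, dv/dtau) = (-0.471884, 0.092698); Gamma_uuu = -1.252816, Gamma_uuv = 0.195387, Gamma_uvv = -1.705440, Gamma_vuu = 1.413041, Gamma_vuv = 0.174056, Gamma_vvv = -0.423460; k4 = (-0.471884, 0.092698, 0.310718, -0.295781)
  Y <- Y + (h/6)(k1 + 2k2 + 2k3 + k4): u = 0.2013, v = -0.2392, du/dtau = -0.4723, dv/dtau = 0.0925
step 2:
  k1: at (u, v) = (0.201314, -0.239168), (du/dtau, dv/dtau) = (-0.472254, 0.092539); Gamma_uuu = -1.253928, Gamma_uuv = 0.195373, Gamma_uvv = -1.706124, Gamma_vuu = 1.412599, Gamma_vuv = 0.174031, Gamma_vvv = -0.424001; k1 = (-0.472254, 0.092539, 0.311343, -0.296202)
  k2: at (u, v) = (0.177701, -0.234541), (du/dtau, dv/dtau) = (-0.456687, 0.077728); Gamma_uuu = -1.413051, Gamma_uuv = 0.182967, Gamma_uvv = -1.765192, Gamma_vuu = 1.350744, Gamma_vuv = 0.161251, Gamma_vvv = -0.493555; k2 = (-0.456687, 0.077728, 0.318365, -0.267286)
  k3: at (u, v) = (0.178480, -0.235282), (du/dtau, dv/dtau) = (-0.456336, 0.079174); Gamma_uuu = -1.411665, Gamma_uuv = 0.183764, Gamma_uvv = -1.767481, Gamma_vuu = 1.350833, Gamma_vuv = 0.162024, Gamma_vvv = -0.493963; k3 = (-0.456336, 0.079174, 0.318327, -0.266497)
  k4: at (u, v) = (0.155680, -0.231251), (du/dtau, dv/dtau) = (-0.440422, 0.065889); Gamma_uuu = -1.514402, Gamma_uuv = 0.166606, Gamma_uvv = -1.796894, Gamma_vuu = 1.290355, Gamma_vuv = 0.148026, Gamma_vvv = -0.560283; k4 = (-0.440422, 0.065889, 0.311221, -0.239268)
  Y <- Y + (h/6)(k1 + 2k2 + 2k3 + k4): u = 0.1557, v = -0.2313, du/dtau = -0.4407, dv/dtau = 0.0658
step 3:
  k1: at (u, v) = (0.155669, -0.231298), (du/dtau, dv/dtau) = (-0.440655, 0.065821); Gamma_uuu = -1.514683, Gamma_uuv = 0.166617, Gamma_uvv = -1.797188, Gamma_vuu = 1.290161, Gamma_vuv = 0.148042, Gamma_vvv = -0.560541; k1 = (-0.440655, 0.065821, 0.311568, -0.239503)
  k2: at (u, v) = (0.133636, -0.228007), (du/dtau, dv/dtau) = (-0.425077, 0.053846); Gamma_uuu = -1.575747, Gamma_uuv = 0.146627, Gamma_uvv = -1.805698, Gamma_vuu = 1.233024, Gamma_vuv = 0.132818, Gamma_vvv = -0.623261; k2 = (-0.425077, 0.053846, 0.296670, -0.214908)
  k3: at (u, v) = (0.134415, -0.228605), (du/dtau, dv/dtau) = (-0.425822, 0.055076); Gamma_uuu = -1.576482, Gamma_uuv = 0.147554, Gamma_uvv = -1.808344, Gamma_vuu = 1.233369, Gamma_vuv = 0.133600, Gamma_vvv = -0.623348; k3 = (-0.425822, 0.055076, 0.298261, -0.215482)
  k4: at (u, v) = (0.113086, -0.225790), (du/dtau, dv/dtau) = (-0.410829, 0.044273); Gamma_uuu = -1.608135, Gamma_uuv = 0.126063, Gamma_uvv = -1.801703, Gamma_vuu = 1.181216, Gamma_vuv = 0.117129, Gamma_vvv = -0.681356; k4 = (-0.410829, 0.044273, 0.279539, -0.193770)
  Y <- Y + (h/6)(k1 + 2k2 + 2k3 + k4): u = 0.1131, v = -0.2258, du/dtau = -0.4110, dv/dtau = 0.0443


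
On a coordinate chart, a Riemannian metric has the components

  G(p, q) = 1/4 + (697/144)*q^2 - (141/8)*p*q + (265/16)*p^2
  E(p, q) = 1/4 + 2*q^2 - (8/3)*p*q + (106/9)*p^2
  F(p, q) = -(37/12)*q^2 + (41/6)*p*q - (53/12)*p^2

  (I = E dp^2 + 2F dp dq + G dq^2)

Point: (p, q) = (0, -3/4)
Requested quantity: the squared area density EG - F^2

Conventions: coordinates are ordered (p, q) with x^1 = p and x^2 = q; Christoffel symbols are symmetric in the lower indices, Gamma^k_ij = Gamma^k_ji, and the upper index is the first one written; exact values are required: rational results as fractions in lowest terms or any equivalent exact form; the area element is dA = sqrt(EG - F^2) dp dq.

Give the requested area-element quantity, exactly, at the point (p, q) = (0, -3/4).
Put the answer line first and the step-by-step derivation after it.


Answer: EG - F^2 = 4421/4096

E = 11/8, F = -111/64, G = 761/256; EG - F^2 = 4421/4096


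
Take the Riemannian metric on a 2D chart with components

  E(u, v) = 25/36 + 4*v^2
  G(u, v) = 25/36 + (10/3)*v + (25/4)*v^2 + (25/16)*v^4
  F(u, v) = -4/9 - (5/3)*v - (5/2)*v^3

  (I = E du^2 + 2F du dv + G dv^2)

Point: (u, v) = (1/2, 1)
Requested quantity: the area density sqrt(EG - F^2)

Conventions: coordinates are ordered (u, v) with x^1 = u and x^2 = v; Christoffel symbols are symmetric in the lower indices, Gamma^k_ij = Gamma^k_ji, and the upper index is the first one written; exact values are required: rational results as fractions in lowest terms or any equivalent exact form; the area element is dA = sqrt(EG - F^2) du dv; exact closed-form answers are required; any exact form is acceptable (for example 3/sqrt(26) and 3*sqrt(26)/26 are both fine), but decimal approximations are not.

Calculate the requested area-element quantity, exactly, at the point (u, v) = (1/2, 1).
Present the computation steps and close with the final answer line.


E = 169/36, F = -83/18, G = 1705/144; EG - F^2 = 19769/576

Answer: sqrt(EG - F^2) = sqrt(19769)/24


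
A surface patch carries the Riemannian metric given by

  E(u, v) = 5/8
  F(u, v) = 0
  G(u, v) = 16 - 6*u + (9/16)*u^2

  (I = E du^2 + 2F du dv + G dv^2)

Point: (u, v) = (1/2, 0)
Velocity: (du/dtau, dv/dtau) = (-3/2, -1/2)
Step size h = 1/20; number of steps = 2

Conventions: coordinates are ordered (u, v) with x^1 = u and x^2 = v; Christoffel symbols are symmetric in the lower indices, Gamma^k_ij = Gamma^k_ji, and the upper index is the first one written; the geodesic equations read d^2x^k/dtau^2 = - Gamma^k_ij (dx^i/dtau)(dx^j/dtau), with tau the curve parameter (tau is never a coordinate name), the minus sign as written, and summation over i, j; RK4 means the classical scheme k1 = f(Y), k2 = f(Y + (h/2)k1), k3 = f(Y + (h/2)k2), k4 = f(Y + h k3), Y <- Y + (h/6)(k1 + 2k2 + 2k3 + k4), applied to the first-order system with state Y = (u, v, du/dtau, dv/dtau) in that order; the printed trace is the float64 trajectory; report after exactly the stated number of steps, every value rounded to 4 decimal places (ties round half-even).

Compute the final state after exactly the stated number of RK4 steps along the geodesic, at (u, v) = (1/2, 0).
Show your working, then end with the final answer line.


f(Y) = (du/dtau, dv/dtau, -Gamma^u_ij Y'^i Y'^j, -Gamma^v_ij Y'^i Y'^j) with the Gammas evaluated at the stage position; h = 0.050000; intermediate values shown to 6 dp
step 0: u = 0.5000, v = 0.0000, du/dtau = -1.5000, dv/dtau = -0.5000
step 1:
  k1: at (u, v) = (0.500000, 0.000000), (du/dtau, dv/dtau) = (-1.500000, -0.500000); Gamma_uuu = 0.000000, Gamma_uuv = 0.000000, Gamma_uvv = 4.350000, Gamma_vuu = 0.000000, Gamma_vuv = -0.206897, Gamma_vvv = 0.000000; k1 = (-1.500000, -0.500000, -1.087500, 0.310345)
  k2: at (u, v) = (0.462500, -0.012500), (du/dtau, dv/dtau) = (-1.527187, -0.492241); Gamma_uuu = 0.000000, Gamma_uuv = 0.000000, Gamma_uvv = 4.383750, Gamma_vuu = 0.000000, Gamma_vuv = -0.205304, Gamma_vvv = 0.000000; k2 = (-1.527187, -0.492241, -1.062190, 0.308672)
  k3: at (u, v) = (0.461820, -0.012306), (du/dtau, dv/dtau) = (-1.526555, -0.492283); Gamma_uuu = 0.000000, Gamma_uuv = 0.000000, Gamma_uvv = 4.384362, Gamma_vuu = 0.000000, Gamma_vuv = -0.205275, Gamma_vvv = 0.000000; k3 = (-1.526555, -0.492283, -1.062518, 0.308527)
  k4: at (u, v) = (0.423672, -0.024614), (du/dtau, dv/dtau) = (-1.553126, -0.484574); Gamma_uuu = 0.000000, Gamma_uuv = 0.000000, Gamma_uvv = 4.418695, Gamma_vuu = 0.000000, Gamma_vuv = -0.203680, Gamma_vvv = 0.000000; k4 = (-1.553126, -0.484574, -1.037561, 0.306581)
  Y <- Y + (h/6)(k1 + 2k2 + 2k3 + k4): u = 0.4237, v = -0.0246, du/dtau = -1.5531, dv/dtau = -0.4846
step 2:
  k1: at (u, v) = (0.423662, -0.024614), (du/dtau, dv/dtau) = (-1.553121, -0.484572); Gamma_uuu = 0.000000, Gamma_uuv = 0.000000, Gamma_uvv = 4.418705, Gamma_vuu = 0.000000, Gamma_vuv = -0.203680, Gamma_vvv = 0.000000; k1 = (-1.553121, -0.484572, -1.037557, 0.306578)
  k2: at (u, v) = (0.384834, -0.036728), (du/dtau, dv/dtau) = (-1.579060, -0.476908); Gamma_uuu = 0.000000, Gamma_uuv = 0.000000, Gamma_uvv = 4.453650, Gamma_vuu = 0.000000, Gamma_vuv = -0.202081, Gamma_vvv = 0.000000; k2 = (-1.579060, -0.476908, -1.012943, 0.304361)
  k3: at (u, v) = (0.384185, -0.036536), (du/dtau, dv/dtau) = (-1.578444, -0.476963); Gamma_uuu = 0.000000, Gamma_uuv = 0.000000, Gamma_uvv = 4.454233, Gamma_vuu = 0.000000, Gamma_vuv = -0.202055, Gamma_vvv = 0.000000; k3 = (-1.578444, -0.476963, -1.013311, 0.304238)
  k4: at (u, v) = (0.344739, -0.048462), (du/dtau, dv/dtau) = (-1.603786, -0.469360); Gamma_uuu = 0.000000, Gamma_uuv = 0.000000, Gamma_uvv = 4.489735, Gamma_vuu = 0.000000, Gamma_vuv = -0.200457, Gamma_vvv = 0.000000; k4 = (-1.603786, -0.469360, -0.989085, 0.301790)
  Y <- Y + (h/6)(k1 + 2k2 + 2k3 + k4): u = 0.3447, v = -0.0485, du/dtau = -1.6038, dv/dtau = -0.4694

Answer: u = 0.3447, v = -0.0485, du/dtau = -1.6038, dv/dtau = -0.4694


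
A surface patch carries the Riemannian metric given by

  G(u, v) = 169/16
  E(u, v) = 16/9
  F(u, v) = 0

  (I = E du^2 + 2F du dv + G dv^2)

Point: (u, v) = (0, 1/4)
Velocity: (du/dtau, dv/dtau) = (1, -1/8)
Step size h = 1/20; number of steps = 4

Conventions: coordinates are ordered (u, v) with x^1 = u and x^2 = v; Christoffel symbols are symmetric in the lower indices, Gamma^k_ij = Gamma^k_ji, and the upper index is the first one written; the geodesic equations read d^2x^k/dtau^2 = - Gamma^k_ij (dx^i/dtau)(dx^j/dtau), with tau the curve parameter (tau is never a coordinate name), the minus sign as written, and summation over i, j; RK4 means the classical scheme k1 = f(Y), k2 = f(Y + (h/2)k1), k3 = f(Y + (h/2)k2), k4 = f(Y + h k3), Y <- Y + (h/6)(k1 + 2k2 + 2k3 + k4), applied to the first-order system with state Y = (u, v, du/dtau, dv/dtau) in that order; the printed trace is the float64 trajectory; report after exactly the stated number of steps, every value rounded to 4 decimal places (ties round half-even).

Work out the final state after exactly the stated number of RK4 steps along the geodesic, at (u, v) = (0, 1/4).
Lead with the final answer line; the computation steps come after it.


Answer: u = 0.2000, v = 0.2250, du/dtau = 1.0000, dv/dtau = -0.1250

f(Y) = (du/dtau, dv/dtau, -Gamma^u_ij Y'^i Y'^j, -Gamma^v_ij Y'^i Y'^j) with the Gammas evaluated at the stage position; h = 0.050000; intermediate values shown to 6 dp
step 0: u = 0.0000, v = 0.2500, du/dtau = 1.0000, dv/dtau = -0.1250
step 1:
  k1: at (u, v) = (0.000000, 0.250000), (du/dtau, dv/dtau) = (1.000000, -0.125000); Gamma_uuu = 0.000000, Gamma_uuv = 0.000000, Gamma_uvv = 0.000000, Gamma_vuu = 0.000000, Gamma_vuv = 0.000000, Gamma_vvv = 0.000000; k1 = (1.000000, -0.125000, 0.000000, 0.000000)
  k2: at (u, v) = (0.025000, 0.246875), (du/dtau, dv/dtau) = (1.000000, -0.125000); Gamma_uuu = 0.000000, Gamma_uuv = 0.000000, Gamma_uvv = 0.000000, Gamma_vuu = 0.000000, Gamma_vuv = 0.000000, Gamma_vvv = 0.000000; k2 = (1.000000, -0.125000, 0.000000, 0.000000)
  k3: at (u, v) = (0.025000, 0.246875), (du/dtau, dv/dtau) = (1.000000, -0.125000); Gamma_uuu = 0.000000, Gamma_uuv = 0.000000, Gamma_uvv = 0.000000, Gamma_vuu = 0.000000, Gamma_vuv = 0.000000, Gamma_vvv = 0.000000; k3 = (1.000000, -0.125000, 0.000000, 0.000000)
  k4: at (u, v) = (0.050000, 0.243750), (du/dtau, dv/dtau) = (1.000000, -0.125000); Gamma_uuu = 0.000000, Gamma_uuv = 0.000000, Gamma_uvv = 0.000000, Gamma_vuu = 0.000000, Gamma_vuv = 0.000000, Gamma_vvv = 0.000000; k4 = (1.000000, -0.125000, 0.000000, 0.000000)
  Y <- Y + (h/6)(k1 + 2k2 + 2k3 + k4): u = 0.0500, v = 0.2437, du/dtau = 1.0000, dv/dtau = -0.1250
step 2:
  k1: at (u, v) = (0.050000, 0.243750), (du/dtau, dv/dtau) = (1.000000, -0.125000); Gamma_uuu = 0.000000, Gamma_uuv = 0.000000, Gamma_uvv = 0.000000, Gamma_vuu = 0.000000, Gamma_vuv = 0.000000, Gamma_vvv = 0.000000; k1 = (1.000000, -0.125000, 0.000000, 0.000000)
  k2: at (u, v) = (0.075000, 0.240625), (du/dtau, dv/dtau) = (1.000000, -0.125000); Gamma_uuu = 0.000000, Gamma_uuv = 0.000000, Gamma_uvv = 0.000000, Gamma_vuu = 0.000000, Gamma_vuv = 0.000000, Gamma_vvv = 0.000000; k2 = (1.000000, -0.125000, 0.000000, 0.000000)
  k3: at (u, v) = (0.075000, 0.240625), (du/dtau, dv/dtau) = (1.000000, -0.125000); Gamma_uuu = 0.000000, Gamma_uuv = 0.000000, Gamma_uvv = 0.000000, Gamma_vuu = 0.000000, Gamma_vuv = 0.000000, Gamma_vvv = 0.000000; k3 = (1.000000, -0.125000, 0.000000, 0.000000)
  k4: at (u, v) = (0.100000, 0.237500), (du/dtau, dv/dtau) = (1.000000, -0.125000); Gamma_uuu = 0.000000, Gamma_uuv = 0.000000, Gamma_uvv = 0.000000, Gamma_vuu = 0.000000, Gamma_vuv = 0.000000, Gamma_vvv = 0.000000; k4 = (1.000000, -0.125000, 0.000000, 0.000000)
  Y <- Y + (h/6)(k1 + 2k2 + 2k3 + k4): u = 0.1000, v = 0.2375, du/dtau = 1.0000, dv/dtau = -0.1250
step 3:
  k1: at (u, v) = (0.100000, 0.237500), (du/dtau, dv/dtau) = (1.000000, -0.125000); Gamma_uuu = 0.000000, Gamma_uuv = 0.000000, Gamma_uvv = 0.000000, Gamma_vuu = 0.000000, Gamma_vuv = 0.000000, Gamma_vvv = 0.000000; k1 = (1.000000, -0.125000, 0.000000, 0.000000)
  k2: at (u, v) = (0.125000, 0.234375), (du/dtau, dv/dtau) = (1.000000, -0.125000); Gamma_uuu = 0.000000, Gamma_uuv = 0.000000, Gamma_uvv = 0.000000, Gamma_vuu = 0.000000, Gamma_vuv = 0.000000, Gamma_vvv = 0.000000; k2 = (1.000000, -0.125000, 0.000000, 0.000000)
  k3: at (u, v) = (0.125000, 0.234375), (du/dtau, dv/dtau) = (1.000000, -0.125000); Gamma_uuu = 0.000000, Gamma_uuv = 0.000000, Gamma_uvv = 0.000000, Gamma_vuu = 0.000000, Gamma_vuv = 0.000000, Gamma_vvv = 0.000000; k3 = (1.000000, -0.125000, 0.000000, 0.000000)
  k4: at (u, v) = (0.150000, 0.231250), (du/dtau, dv/dtau) = (1.000000, -0.125000); Gamma_uuu = 0.000000, Gamma_uuv = 0.000000, Gamma_uvv = 0.000000, Gamma_vuu = 0.000000, Gamma_vuv = 0.000000, Gamma_vvv = 0.000000; k4 = (1.000000, -0.125000, 0.000000, 0.000000)
  Y <- Y + (h/6)(k1 + 2k2 + 2k3 + k4): u = 0.1500, v = 0.2312, du/dtau = 1.0000, dv/dtau = -0.1250
step 4:
  k1: at (u, v) = (0.150000, 0.231250), (du/dtau, dv/dtau) = (1.000000, -0.125000); Gamma_uuu = 0.000000, Gamma_uuv = 0.000000, Gamma_uvv = 0.000000, Gamma_vuu = 0.000000, Gamma_vuv = 0.000000, Gamma_vvv = 0.000000; k1 = (1.000000, -0.125000, 0.000000, 0.000000)
  k2: at (u, v) = (0.175000, 0.228125), (du/dtau, dv/dtau) = (1.000000, -0.125000); Gamma_uuu = 0.000000, Gamma_uuv = 0.000000, Gamma_uvv = 0.000000, Gamma_vuu = 0.000000, Gamma_vuv = 0.000000, Gamma_vvv = 0.000000; k2 = (1.000000, -0.125000, 0.000000, 0.000000)
  k3: at (u, v) = (0.175000, 0.228125), (du/dtau, dv/dtau) = (1.000000, -0.125000); Gamma_uuu = 0.000000, Gamma_uuv = 0.000000, Gamma_uvv = 0.000000, Gamma_vuu = 0.000000, Gamma_vuv = 0.000000, Gamma_vvv = 0.000000; k3 = (1.000000, -0.125000, 0.000000, 0.000000)
  k4: at (u, v) = (0.200000, 0.225000), (du/dtau, dv/dtau) = (1.000000, -0.125000); Gamma_uuu = 0.000000, Gamma_uuv = 0.000000, Gamma_uvv = 0.000000, Gamma_vuu = 0.000000, Gamma_vuv = 0.000000, Gamma_vvv = 0.000000; k4 = (1.000000, -0.125000, 0.000000, 0.000000)
  Y <- Y + (h/6)(k1 + 2k2 + 2k3 + k4): u = 0.2000, v = 0.2250, du/dtau = 1.0000, dv/dtau = -0.1250


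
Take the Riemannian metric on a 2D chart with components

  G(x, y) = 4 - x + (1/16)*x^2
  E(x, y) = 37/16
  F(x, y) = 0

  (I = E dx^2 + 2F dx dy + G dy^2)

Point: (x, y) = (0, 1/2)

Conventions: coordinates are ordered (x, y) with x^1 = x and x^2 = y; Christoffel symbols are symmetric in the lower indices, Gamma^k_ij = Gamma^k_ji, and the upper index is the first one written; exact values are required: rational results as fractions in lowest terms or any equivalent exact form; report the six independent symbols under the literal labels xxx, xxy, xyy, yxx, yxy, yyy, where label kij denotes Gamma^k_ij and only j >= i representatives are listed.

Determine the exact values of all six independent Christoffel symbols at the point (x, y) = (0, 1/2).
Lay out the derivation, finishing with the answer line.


E = 37/16, F = 0, G = 4 at the point
E_x = 0, E_y = 0, F_x = 0, F_y = 0, G_x = -1, G_y = 0
EG - F^2 = 37/4;  g^inv = (4/37) * [[4, 0], [0, 37/16]]
first-kind symbols [ij,l] = (1/2)(d_i g_jl + d_j g_il - d_l g_ij): [xx,x] = E_x/2 = 0, [xx,y] = F_x - E_y/2 = 0, [xy,x] = E_y/2 = 0, [xy,y] = G_x/2 = -1/2, [yy,x] = F_y - G_x/2 = 1/2, [yy,y] = G_y/2 = 0
Gamma^x_ij = (G*[ij,x] - F*[ij,y])/(EG - F^2), Gamma^y_ij = (E*[ij,y] - F*[ij,x])/(EG - F^2)

Answer: Gamma_xxx = 0, Gamma_xxy = 0, Gamma_xyy = 8/37, Gamma_yxx = 0, Gamma_yxy = -1/8, Gamma_yyy = 0


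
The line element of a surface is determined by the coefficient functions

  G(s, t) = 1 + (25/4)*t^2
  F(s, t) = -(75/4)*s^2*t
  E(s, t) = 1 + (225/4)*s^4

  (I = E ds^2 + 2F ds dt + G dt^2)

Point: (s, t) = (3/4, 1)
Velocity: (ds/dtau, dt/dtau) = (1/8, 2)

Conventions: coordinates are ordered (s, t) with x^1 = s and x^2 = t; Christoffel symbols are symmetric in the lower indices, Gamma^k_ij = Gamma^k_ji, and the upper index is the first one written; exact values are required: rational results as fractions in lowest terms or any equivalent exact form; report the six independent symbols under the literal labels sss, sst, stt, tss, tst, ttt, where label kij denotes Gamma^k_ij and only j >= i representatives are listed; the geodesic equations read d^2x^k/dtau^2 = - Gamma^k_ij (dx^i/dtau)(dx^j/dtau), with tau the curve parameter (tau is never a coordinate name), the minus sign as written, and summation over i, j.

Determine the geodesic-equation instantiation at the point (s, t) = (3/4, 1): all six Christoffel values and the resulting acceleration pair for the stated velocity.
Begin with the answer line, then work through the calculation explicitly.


Answer: Gamma_sss = 48600/25649, Gamma_sst = 0, Gamma_stt = -10800/25649, Gamma_tss = -28800/25649, Gamma_tst = 0, Gamma_ttt = 6400/25649; accelerations (d^2s/dtau^2, d^2t/dtau^2) = (339525/205192, -25150/25649)

E = 19249/1024, F = -675/64, G = 29/4 at the point
E_s = 6075/64, E_t = 0, F_s = -225/8, F_t = -675/64, G_s = 0, G_t = 25/2
EG - F^2 = 25649/1024;  g^inv = (1024/25649) * [[29/4, 675/64], [675/64, 19249/1024]]
first-kind symbols [ij,l] = (1/2)(d_i g_jl + d_j g_il - d_l g_ij): [ss,s] = E_s/2 = 6075/128, [ss,t] = F_s - E_t/2 = -225/8, [st,s] = E_t/2 = 0, [st,t] = G_s/2 = 0, [tt,s] = F_t - G_s/2 = -675/64, [tt,t] = G_t/2 = 25/4
Gamma^s_ij = (G*[ij,s] - F*[ij,t])/(EG - F^2), Gamma^t_ij = (E*[ij,t] - F*[ij,s])/(EG - F^2)
Gamma_sss = 48600/25649, Gamma_sst = 0, Gamma_stt = -10800/25649, Gamma_tss = -28800/25649, Gamma_tst = 0, Gamma_ttt = 6400/25649
d^2s/dtau^2 = -(Gamma_sss*(1/8)^2 + 2*Gamma_sst*(1/8)*(2) + Gamma_stt*(2)^2) = 339525/205192
d^2t/dtau^2 = -(Gamma_tss*(1/8)^2 + 2*Gamma_tst*(1/8)*(2) + Gamma_ttt*(2)^2) = -25150/25649


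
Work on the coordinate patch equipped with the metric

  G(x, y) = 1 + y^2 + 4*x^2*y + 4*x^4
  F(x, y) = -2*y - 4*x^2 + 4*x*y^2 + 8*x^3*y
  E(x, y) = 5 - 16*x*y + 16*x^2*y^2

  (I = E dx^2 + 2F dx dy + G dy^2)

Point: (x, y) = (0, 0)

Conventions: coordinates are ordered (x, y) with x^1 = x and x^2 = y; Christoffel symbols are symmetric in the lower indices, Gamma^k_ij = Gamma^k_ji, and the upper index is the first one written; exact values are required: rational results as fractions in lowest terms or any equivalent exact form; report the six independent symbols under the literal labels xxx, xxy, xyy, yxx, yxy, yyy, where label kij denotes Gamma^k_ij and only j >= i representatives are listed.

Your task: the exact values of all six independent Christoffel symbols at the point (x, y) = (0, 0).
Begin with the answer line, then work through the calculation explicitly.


Answer: Gamma_xxx = 0, Gamma_xxy = 0, Gamma_xyy = -2/5, Gamma_yxx = 0, Gamma_yxy = 0, Gamma_yyy = 0

E = 5, F = 0, G = 1 at the point
E_x = 0, E_y = 0, F_x = 0, F_y = -2, G_x = 0, G_y = 0
EG - F^2 = 5;  g^inv = (1/5) * [[1, 0], [0, 5]]
first-kind symbols [ij,l] = (1/2)(d_i g_jl + d_j g_il - d_l g_ij): [xx,x] = E_x/2 = 0, [xx,y] = F_x - E_y/2 = 0, [xy,x] = E_y/2 = 0, [xy,y] = G_x/2 = 0, [yy,x] = F_y - G_x/2 = -2, [yy,y] = G_y/2 = 0
Gamma^x_ij = (G*[ij,x] - F*[ij,y])/(EG - F^2), Gamma^y_ij = (E*[ij,y] - F*[ij,x])/(EG - F^2)


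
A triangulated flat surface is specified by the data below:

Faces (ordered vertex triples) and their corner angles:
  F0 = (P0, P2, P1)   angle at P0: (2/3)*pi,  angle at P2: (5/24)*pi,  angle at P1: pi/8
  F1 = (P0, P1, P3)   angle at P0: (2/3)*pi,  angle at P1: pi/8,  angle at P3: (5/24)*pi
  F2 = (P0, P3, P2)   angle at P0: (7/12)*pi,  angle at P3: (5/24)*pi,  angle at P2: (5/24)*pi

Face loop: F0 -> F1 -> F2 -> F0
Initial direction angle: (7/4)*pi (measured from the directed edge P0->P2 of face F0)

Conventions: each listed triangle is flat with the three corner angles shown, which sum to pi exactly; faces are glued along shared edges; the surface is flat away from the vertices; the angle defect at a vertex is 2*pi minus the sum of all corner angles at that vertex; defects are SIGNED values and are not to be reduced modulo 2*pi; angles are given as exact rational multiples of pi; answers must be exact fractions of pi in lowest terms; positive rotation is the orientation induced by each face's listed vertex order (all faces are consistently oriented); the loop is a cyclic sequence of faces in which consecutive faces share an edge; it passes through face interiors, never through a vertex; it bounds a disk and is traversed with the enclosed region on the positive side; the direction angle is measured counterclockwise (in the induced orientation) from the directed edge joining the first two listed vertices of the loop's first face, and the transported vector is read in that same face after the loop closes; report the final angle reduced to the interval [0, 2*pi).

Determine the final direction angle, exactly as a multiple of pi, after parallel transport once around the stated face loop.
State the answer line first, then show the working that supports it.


Answer: final direction angle = (11/6)*pi

enclosed vertex P0: corner angles sum to (23/12)*pi, defect = 2*pi - (23/12)*pi = pi/12
summing the enclosed defects onto the initial angle, mod 2*pi in the induced orientation:
final angle = (7/4)*pi + pi/12 = (11/6)*pi (mod 2*pi)
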